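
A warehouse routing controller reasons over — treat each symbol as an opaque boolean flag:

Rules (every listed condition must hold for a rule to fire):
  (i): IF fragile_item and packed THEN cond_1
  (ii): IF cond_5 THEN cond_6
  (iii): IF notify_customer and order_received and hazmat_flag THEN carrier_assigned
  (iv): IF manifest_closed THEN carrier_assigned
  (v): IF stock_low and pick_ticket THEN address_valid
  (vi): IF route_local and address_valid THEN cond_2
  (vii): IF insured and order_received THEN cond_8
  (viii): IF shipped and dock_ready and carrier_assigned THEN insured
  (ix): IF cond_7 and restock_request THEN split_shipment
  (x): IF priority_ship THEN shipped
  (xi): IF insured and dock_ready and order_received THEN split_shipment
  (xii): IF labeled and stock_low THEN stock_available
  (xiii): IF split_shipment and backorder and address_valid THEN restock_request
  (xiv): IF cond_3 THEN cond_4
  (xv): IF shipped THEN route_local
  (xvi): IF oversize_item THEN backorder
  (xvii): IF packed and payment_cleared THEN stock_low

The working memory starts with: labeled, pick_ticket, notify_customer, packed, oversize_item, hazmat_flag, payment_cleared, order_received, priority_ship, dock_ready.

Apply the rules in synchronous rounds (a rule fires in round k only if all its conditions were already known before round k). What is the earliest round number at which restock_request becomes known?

4

Round 1 fires (iii), (x), (xvi), (xvii), giving carrier_assigned, shipped, backorder, stock_low.
Round 2 fires (v), (viii), (xii), (xv), giving address_valid, insured, stock_available, route_local.
Round 3 fires (vi), (vii), (xi), giving cond_2, cond_8, split_shipment.
Round 4 fires (xiii), giving restock_request.
restock_request first appears in round 4.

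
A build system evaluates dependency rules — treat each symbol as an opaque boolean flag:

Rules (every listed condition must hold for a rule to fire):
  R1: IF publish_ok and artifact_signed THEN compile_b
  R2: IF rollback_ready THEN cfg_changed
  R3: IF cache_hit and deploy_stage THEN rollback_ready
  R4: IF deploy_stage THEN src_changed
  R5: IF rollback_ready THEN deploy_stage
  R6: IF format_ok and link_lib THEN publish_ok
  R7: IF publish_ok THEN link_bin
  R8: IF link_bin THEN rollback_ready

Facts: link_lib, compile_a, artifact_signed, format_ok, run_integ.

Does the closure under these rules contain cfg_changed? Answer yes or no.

Round 1 fires R6, giving publish_ok.
Round 2 fires R1, R7, giving compile_b, link_bin.
Round 3 fires R8, giving rollback_ready.
Round 4 fires R2, R5, giving cfg_changed, deploy_stage.
Round 5 fires R4, giving src_changed.
cfg_changed appears in round 4, so it is derivable.

yes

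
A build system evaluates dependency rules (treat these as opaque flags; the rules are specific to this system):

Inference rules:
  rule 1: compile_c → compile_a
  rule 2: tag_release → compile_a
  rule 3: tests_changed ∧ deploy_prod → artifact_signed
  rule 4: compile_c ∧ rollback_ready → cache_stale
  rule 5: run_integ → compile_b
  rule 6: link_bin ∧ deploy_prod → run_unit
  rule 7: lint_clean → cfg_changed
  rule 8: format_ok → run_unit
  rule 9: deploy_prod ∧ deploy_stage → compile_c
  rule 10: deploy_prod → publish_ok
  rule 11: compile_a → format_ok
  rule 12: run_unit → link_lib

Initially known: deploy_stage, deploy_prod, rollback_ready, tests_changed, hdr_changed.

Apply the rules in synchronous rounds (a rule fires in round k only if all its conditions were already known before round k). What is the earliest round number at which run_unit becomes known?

Round 1 fires rule 3, rule 9, rule 10, giving artifact_signed, compile_c, publish_ok.
Round 2 fires rule 1, rule 4, giving compile_a, cache_stale.
Round 3 fires rule 11, giving format_ok.
Round 4 fires rule 8, giving run_unit.
run_unit first appears in round 4.

4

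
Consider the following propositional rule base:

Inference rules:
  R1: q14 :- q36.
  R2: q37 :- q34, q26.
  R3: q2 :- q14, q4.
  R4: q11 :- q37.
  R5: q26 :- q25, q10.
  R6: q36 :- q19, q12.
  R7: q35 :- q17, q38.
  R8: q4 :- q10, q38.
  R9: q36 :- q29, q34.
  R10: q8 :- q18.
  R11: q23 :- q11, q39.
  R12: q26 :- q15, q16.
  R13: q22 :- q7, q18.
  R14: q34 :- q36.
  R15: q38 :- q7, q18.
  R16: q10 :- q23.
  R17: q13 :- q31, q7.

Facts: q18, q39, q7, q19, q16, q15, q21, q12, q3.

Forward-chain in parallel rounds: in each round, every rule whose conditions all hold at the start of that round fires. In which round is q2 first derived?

Round 1 fires R6, R10, R12, R13, R15, giving q36, q8, q26, q22, q38.
Round 2 fires R1, R14, giving q14, q34.
Round 3 fires R2, giving q37.
Round 4 fires R4, giving q11.
Round 5 fires R11, giving q23.
Round 6 fires R16, giving q10.
Round 7 fires R8, giving q4.
Round 8 fires R3, giving q2.
q2 first appears in round 8.

8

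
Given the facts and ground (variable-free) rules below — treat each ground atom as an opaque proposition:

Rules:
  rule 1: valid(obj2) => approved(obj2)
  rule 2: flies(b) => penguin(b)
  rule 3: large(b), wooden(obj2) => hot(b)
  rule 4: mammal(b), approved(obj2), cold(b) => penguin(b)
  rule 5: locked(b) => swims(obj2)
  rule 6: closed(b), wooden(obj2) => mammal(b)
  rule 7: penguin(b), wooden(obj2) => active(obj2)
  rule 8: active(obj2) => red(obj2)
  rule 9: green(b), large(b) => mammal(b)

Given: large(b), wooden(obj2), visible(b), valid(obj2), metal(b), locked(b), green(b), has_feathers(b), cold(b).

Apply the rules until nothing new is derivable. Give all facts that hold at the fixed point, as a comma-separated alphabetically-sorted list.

active(obj2), approved(obj2), cold(b), green(b), has_feathers(b), hot(b), large(b), locked(b), mammal(b), metal(b), penguin(b), red(obj2), swims(obj2), valid(obj2), visible(b), wooden(obj2)

[1] rule 1 [valid(obj2) => approved(obj2)]; rule 3 [large(b), wooden(obj2) => hot(b)]; rule 5 [locked(b) => swims(obj2)]; rule 9 [green(b), large(b) => mammal(b)]. ⇒ new: approved(obj2), hot(b), swims(obj2), mammal(b).
[2] rule 4 [mammal(b), approved(obj2), cold(b) => penguin(b)]. ⇒ new: penguin(b).
[3] rule 7 [penguin(b), wooden(obj2) => active(obj2)]. ⇒ new: active(obj2).
[4] rule 8 [active(obj2) => red(obj2)]. ⇒ new: red(obj2).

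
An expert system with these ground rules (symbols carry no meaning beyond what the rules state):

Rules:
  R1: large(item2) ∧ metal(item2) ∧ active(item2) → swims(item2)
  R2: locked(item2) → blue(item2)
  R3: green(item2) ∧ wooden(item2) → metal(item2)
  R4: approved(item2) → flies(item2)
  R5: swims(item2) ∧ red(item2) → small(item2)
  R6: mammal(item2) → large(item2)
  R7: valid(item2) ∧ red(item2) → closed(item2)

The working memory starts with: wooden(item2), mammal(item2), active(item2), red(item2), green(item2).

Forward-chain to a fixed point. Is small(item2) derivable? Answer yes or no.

Round 1 fires R3, R6, giving metal(item2), large(item2).
Round 2 fires R1, giving swims(item2).
Round 3 fires R5, giving small(item2).
small(item2) appears in round 3, so it is derivable.

yes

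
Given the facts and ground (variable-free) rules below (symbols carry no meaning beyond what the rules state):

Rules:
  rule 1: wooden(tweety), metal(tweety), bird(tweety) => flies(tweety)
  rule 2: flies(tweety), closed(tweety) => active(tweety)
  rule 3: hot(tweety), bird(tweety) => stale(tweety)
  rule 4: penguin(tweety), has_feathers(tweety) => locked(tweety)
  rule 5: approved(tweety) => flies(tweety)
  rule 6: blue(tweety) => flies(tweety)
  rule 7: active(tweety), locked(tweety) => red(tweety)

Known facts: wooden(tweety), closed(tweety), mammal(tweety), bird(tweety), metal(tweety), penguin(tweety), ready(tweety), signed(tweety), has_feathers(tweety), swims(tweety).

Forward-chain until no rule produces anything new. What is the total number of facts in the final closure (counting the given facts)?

Round 1: rule 1 [wooden(tweety), metal(tweety), bird(tweety) => flies(tweety)]; rule 4 [penguin(tweety), has_feathers(tweety) => locked(tweety)]. New: flies(tweety), locked(tweety).
Round 2: rule 2 [flies(tweety), closed(tweety) => active(tweety)]. New: active(tweety).
Round 3: rule 7 [active(tweety), locked(tweety) => red(tweety)]. New: red(tweety).
Closure: {active(tweety), bird(tweety), closed(tweety), flies(tweety), has_feathers(tweety), locked(tweety), mammal(tweety), metal(tweety), penguin(tweety), ready(tweety), red(tweety), signed(tweety), swims(tweety), wooden(tweety)} — 14 facts.

14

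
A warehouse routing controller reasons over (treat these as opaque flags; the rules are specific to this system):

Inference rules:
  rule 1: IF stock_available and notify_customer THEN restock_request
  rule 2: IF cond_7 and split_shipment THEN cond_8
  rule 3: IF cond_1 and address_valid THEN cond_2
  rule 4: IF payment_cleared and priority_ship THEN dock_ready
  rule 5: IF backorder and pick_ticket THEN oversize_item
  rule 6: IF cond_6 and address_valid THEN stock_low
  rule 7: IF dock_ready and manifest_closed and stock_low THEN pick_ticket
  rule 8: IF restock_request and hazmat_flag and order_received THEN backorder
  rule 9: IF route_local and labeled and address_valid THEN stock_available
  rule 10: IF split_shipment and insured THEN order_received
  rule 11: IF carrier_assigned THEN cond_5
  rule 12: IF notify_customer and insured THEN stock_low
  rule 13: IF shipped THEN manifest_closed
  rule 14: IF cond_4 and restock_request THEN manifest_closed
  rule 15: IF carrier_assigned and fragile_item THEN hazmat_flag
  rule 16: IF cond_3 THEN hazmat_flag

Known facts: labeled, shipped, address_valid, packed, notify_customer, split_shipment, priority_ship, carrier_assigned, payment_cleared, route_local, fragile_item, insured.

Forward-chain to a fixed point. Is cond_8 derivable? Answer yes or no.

no

Round 1 fires rule 4, rule 9, rule 10, rule 11, rule 12, rule 13, rule 15, giving dock_ready, stock_available, order_received, cond_5, stock_low, manifest_closed, hazmat_flag.
Round 2 fires rule 1, rule 7, giving restock_request, pick_ticket.
Round 3 fires rule 8, giving backorder.
Round 4 fires rule 5, giving oversize_item.
Fixed point reached. cond_8 is concluded only by rule 2; rule 2 needs cond_7 (never derived).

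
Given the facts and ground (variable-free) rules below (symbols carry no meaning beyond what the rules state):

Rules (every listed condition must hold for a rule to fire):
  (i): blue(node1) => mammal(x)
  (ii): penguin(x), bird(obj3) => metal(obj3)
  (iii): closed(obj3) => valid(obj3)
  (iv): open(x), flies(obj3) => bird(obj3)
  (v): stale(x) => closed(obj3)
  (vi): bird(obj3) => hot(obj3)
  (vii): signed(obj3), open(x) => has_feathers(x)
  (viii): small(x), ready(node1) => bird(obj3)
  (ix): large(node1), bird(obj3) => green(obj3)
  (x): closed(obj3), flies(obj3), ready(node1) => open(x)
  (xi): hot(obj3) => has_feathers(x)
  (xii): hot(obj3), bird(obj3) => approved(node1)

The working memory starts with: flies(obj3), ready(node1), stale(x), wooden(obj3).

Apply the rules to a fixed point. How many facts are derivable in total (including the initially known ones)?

[1] (v) [stale(x) => closed(obj3)]. ⇒ new: closed(obj3).
[2] (iii) [closed(obj3) => valid(obj3)]; (x) [closed(obj3), flies(obj3), ready(node1) => open(x)]. ⇒ new: valid(obj3), open(x).
[3] (iv) [open(x), flies(obj3) => bird(obj3)]. ⇒ new: bird(obj3).
[4] (vi) [bird(obj3) => hot(obj3)]. ⇒ new: hot(obj3).
[5] (xi) [hot(obj3) => has_feathers(x)]; (xii) [hot(obj3), bird(obj3) => approved(node1)]. ⇒ new: has_feathers(x), approved(node1).
Closure: {approved(node1), bird(obj3), closed(obj3), flies(obj3), has_feathers(x), hot(obj3), open(x), ready(node1), stale(x), valid(obj3), wooden(obj3)} — 11 facts.

11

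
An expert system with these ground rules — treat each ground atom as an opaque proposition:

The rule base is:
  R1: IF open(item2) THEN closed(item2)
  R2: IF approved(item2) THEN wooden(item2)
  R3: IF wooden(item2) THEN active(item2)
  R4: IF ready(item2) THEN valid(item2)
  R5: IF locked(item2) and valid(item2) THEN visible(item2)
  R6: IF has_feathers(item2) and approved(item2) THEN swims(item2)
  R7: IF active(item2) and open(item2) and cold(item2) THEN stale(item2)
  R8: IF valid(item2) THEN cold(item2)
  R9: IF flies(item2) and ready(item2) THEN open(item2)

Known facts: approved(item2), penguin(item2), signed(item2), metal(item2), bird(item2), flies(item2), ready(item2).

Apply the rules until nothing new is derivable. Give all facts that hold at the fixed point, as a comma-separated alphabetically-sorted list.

active(item2), approved(item2), bird(item2), closed(item2), cold(item2), flies(item2), metal(item2), open(item2), penguin(item2), ready(item2), signed(item2), stale(item2), valid(item2), wooden(item2)

Round 1 — R2, R4, R9, derive wooden(item2), valid(item2), open(item2).
Round 2 — R1, R3, R8, derive closed(item2), active(item2), cold(item2).
Round 3 — R7, derive stale(item2).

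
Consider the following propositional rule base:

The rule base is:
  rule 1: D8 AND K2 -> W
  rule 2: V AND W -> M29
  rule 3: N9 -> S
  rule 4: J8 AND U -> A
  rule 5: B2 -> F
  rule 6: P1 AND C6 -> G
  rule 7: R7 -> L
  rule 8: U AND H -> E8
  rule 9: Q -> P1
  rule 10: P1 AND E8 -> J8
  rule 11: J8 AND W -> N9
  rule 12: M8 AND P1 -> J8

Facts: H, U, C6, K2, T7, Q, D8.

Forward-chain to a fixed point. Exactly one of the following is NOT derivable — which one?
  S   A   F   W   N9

Round 1 fires rule 1, rule 8, rule 9, giving W, E8, P1.
Round 2 fires rule 6, rule 10, giving G, J8.
Round 3 fires rule 4, rule 11, giving A, N9.
Round 4 fires rule 3, giving S.
Derived: A (round 3), W (round 1), N9 (round 3), S (round 4). F never appears in any round.

F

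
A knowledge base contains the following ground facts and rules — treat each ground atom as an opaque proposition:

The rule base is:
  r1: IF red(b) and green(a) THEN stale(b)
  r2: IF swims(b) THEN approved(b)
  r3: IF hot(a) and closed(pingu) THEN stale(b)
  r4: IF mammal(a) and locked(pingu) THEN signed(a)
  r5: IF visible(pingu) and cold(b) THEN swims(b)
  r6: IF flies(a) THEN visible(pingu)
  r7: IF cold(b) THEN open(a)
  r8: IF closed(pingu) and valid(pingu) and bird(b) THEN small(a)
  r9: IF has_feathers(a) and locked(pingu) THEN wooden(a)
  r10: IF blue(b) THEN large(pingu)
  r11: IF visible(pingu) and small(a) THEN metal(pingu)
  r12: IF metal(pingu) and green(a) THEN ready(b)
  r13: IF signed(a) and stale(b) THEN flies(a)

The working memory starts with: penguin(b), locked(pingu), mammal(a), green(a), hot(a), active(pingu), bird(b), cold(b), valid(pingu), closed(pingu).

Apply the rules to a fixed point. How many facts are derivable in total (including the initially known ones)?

20

[1] r3 [IF hot(a) and closed(pingu) THEN stale(b)]; r4 [IF mammal(a) and locked(pingu) THEN signed(a)]; r7 [IF cold(b) THEN open(a)]; r8 [IF closed(pingu) and valid(pingu) and bird(b) THEN small(a)]. ⇒ new: stale(b), signed(a), open(a), small(a).
[2] r13 [IF signed(a) and stale(b) THEN flies(a)]. ⇒ new: flies(a).
[3] r6 [IF flies(a) THEN visible(pingu)]. ⇒ new: visible(pingu).
[4] r5 [IF visible(pingu) and cold(b) THEN swims(b)]; r11 [IF visible(pingu) and small(a) THEN metal(pingu)]. ⇒ new: swims(b), metal(pingu).
[5] r2 [IF swims(b) THEN approved(b)]; r12 [IF metal(pingu) and green(a) THEN ready(b)]. ⇒ new: approved(b), ready(b).
Closure: {active(pingu), approved(b), bird(b), closed(pingu), cold(b), flies(a), green(a), hot(a), locked(pingu), mammal(a), metal(pingu), open(a), penguin(b), ready(b), signed(a), small(a), stale(b), swims(b), valid(pingu), visible(pingu)} — 20 facts.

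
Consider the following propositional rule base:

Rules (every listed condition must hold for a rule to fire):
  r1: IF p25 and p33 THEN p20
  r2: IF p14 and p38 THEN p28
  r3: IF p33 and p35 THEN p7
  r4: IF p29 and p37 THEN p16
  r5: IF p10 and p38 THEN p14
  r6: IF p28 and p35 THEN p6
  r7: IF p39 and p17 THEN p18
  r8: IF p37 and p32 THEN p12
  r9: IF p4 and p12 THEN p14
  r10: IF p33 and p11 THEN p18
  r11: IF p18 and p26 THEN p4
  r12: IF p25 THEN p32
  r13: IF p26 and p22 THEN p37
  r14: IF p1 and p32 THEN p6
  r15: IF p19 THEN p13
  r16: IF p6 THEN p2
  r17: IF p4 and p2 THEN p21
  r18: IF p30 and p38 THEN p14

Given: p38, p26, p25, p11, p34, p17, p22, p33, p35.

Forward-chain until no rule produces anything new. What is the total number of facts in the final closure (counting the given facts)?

21

[1] r1 [IF p25 and p33 THEN p20]; r3 [IF p33 and p35 THEN p7]; r10 [IF p33 and p11 THEN p18]; r12 [IF p25 THEN p32]; r13 [IF p26 and p22 THEN p37]. ⇒ new: p20, p7, p18, p32, p37.
[2] r8 [IF p37 and p32 THEN p12]; r11 [IF p18 and p26 THEN p4]. ⇒ new: p12, p4.
[3] r9 [IF p4 and p12 THEN p14]. ⇒ new: p14.
[4] r2 [IF p14 and p38 THEN p28]. ⇒ new: p28.
[5] r6 [IF p28 and p35 THEN p6]. ⇒ new: p6.
[6] r16 [IF p6 THEN p2]. ⇒ new: p2.
[7] r17 [IF p4 and p2 THEN p21]. ⇒ new: p21.
Closure: {p11, p12, p14, p17, p18, p2, p20, p21, p22, p25, p26, p28, p32, p33, p34, p35, p37, p38, p4, p6, p7} — 21 facts.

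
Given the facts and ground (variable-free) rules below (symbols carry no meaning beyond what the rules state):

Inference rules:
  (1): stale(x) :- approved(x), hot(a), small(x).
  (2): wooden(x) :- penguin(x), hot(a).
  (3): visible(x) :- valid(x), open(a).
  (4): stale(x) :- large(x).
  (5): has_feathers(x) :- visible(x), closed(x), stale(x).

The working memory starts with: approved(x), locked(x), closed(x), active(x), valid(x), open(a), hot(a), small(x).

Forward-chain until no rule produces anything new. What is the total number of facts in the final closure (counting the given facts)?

Round 1: (1) [stale(x) :- approved(x), hot(a), small(x).]; (3) [visible(x) :- valid(x), open(a).]. Adds stale(x), visible(x).
Round 2: (5) [has_feathers(x) :- visible(x), closed(x), stale(x).]. Adds has_feathers(x).
Closure: {active(x), approved(x), closed(x), has_feathers(x), hot(a), locked(x), open(a), small(x), stale(x), valid(x), visible(x)} — 11 facts.

11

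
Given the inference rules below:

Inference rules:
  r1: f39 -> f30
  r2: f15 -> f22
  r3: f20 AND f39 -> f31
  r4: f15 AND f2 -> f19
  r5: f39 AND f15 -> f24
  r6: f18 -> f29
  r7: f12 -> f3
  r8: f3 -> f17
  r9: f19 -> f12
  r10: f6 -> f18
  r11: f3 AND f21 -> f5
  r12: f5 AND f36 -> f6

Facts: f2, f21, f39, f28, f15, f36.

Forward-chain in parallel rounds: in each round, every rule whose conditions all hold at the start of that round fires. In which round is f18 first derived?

6

Round 1: r1 [f39 -> f30]; r2 [f15 -> f22]; r4 [f15 AND f2 -> f19]; r5 [f39 AND f15 -> f24]. New: f30, f22, f19, f24.
Round 2: r9 [f19 -> f12]. New: f12.
Round 3: r7 [f12 -> f3]. New: f3.
Round 4: r8 [f3 -> f17]; r11 [f3 AND f21 -> f5]. New: f17, f5.
Round 5: r12 [f5 AND f36 -> f6]. New: f6.
Round 6: r10 [f6 -> f18]. New: f18.
f18 first appears in round 6.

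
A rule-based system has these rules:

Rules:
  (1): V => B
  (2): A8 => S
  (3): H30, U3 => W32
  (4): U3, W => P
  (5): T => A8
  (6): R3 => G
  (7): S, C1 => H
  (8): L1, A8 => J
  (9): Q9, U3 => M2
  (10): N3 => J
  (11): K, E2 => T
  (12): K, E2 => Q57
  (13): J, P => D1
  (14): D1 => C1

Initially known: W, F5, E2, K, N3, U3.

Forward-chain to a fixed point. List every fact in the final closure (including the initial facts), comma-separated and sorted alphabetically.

Round 1 — (4), (10), (11), (12), derive P, J, T, Q57.
Round 2 — (5), (13), derive A8, D1.
Round 3 — (2), (14), derive S, C1.
Round 4 — (7), derive H.

A8, C1, D1, E2, F5, H, J, K, N3, P, Q57, S, T, U3, W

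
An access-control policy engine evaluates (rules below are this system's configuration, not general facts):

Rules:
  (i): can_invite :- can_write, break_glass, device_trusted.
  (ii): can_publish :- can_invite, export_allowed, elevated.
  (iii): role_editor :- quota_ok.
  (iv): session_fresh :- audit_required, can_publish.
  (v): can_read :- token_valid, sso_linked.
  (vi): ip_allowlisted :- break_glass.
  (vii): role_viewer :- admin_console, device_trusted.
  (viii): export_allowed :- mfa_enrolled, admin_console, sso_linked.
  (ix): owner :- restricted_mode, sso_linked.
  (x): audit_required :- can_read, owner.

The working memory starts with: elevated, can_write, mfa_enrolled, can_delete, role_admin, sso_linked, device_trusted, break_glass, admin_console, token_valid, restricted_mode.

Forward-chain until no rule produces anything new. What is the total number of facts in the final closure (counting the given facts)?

20

Round 1 fires (i), (v), (vi), (vii), (viii), (ix), giving can_invite, can_read, ip_allowlisted, role_viewer, export_allowed, owner.
Round 2 fires (ii), (x), giving can_publish, audit_required.
Round 3 fires (iv), giving session_fresh.
Closure: {admin_console, audit_required, break_glass, can_delete, can_invite, can_publish, can_read, can_write, device_trusted, elevated, export_allowed, ip_allowlisted, mfa_enrolled, owner, restricted_mode, role_admin, role_viewer, session_fresh, sso_linked, token_valid} — 20 facts.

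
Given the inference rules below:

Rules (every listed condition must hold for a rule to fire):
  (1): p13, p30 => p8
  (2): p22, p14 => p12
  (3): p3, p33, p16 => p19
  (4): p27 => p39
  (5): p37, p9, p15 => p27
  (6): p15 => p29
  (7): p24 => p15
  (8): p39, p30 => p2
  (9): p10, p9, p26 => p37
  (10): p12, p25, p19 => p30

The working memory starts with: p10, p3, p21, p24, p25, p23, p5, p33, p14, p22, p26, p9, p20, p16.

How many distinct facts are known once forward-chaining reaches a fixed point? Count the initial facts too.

23

Round 1: (2) [p22, p14 => p12]; (3) [p3, p33, p16 => p19]; (7) [p24 => p15]; (9) [p10, p9, p26 => p37]. Adds p12, p19, p15, p37.
Round 2: (5) [p37, p9, p15 => p27]; (6) [p15 => p29]; (10) [p12, p25, p19 => p30]. Adds p27, p29, p30.
Round 3: (4) [p27 => p39]. Adds p39.
Round 4: (8) [p39, p30 => p2]. Adds p2.
Closure: {p10, p12, p14, p15, p16, p19, p2, p20, p21, p22, p23, p24, p25, p26, p27, p29, p3, p30, p33, p37, p39, p5, p9} — 23 facts.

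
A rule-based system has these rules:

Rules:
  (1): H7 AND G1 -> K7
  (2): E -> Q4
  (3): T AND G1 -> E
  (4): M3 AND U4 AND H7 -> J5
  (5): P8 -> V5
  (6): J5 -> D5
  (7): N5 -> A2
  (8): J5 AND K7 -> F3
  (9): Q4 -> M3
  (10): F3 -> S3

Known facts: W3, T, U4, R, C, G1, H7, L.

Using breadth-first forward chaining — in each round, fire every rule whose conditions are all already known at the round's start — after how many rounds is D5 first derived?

5

Round 1 — (1), (3), derive K7, E.
Round 2 — (2), derive Q4.
Round 3 — (9), derive M3.
Round 4 — (4), derive J5.
Round 5 — (6), (8), derive D5, F3.
D5 first appears in round 5.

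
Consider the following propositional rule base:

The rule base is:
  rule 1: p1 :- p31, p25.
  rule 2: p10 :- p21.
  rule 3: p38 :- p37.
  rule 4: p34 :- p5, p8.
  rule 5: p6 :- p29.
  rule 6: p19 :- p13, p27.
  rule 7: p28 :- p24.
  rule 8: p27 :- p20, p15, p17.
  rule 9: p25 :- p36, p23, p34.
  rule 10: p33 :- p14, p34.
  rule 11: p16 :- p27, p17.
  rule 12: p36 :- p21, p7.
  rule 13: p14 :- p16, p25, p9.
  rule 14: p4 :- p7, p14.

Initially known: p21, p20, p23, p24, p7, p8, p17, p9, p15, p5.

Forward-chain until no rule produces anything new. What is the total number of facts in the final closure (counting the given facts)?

20

Round 1 fires rule 2, rule 4, rule 7, rule 8, rule 12, giving p10, p34, p28, p27, p36.
Round 2 fires rule 9, rule 11, giving p25, p16.
Round 3 fires rule 13, giving p14.
Round 4 fires rule 10, rule 14, giving p33, p4.
Closure: {p10, p14, p15, p16, p17, p20, p21, p23, p24, p25, p27, p28, p33, p34, p36, p4, p5, p7, p8, p9} — 20 facts.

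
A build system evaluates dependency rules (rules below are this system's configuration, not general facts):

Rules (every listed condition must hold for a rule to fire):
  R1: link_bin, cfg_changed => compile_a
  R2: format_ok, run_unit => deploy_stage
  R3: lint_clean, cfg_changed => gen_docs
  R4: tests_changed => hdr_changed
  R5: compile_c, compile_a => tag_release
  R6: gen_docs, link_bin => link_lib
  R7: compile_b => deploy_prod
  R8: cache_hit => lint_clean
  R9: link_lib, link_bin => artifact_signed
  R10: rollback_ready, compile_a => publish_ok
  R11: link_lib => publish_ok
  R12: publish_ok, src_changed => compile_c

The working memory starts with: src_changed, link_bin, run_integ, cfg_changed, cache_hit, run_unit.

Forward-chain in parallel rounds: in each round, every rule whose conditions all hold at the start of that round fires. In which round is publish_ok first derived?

[1] R1 [link_bin, cfg_changed => compile_a]; R8 [cache_hit => lint_clean]. ⇒ new: compile_a, lint_clean.
[2] R3 [lint_clean, cfg_changed => gen_docs]. ⇒ new: gen_docs.
[3] R6 [gen_docs, link_bin => link_lib]. ⇒ new: link_lib.
[4] R9 [link_lib, link_bin => artifact_signed]; R11 [link_lib => publish_ok]. ⇒ new: artifact_signed, publish_ok.
publish_ok first appears in round 4.

4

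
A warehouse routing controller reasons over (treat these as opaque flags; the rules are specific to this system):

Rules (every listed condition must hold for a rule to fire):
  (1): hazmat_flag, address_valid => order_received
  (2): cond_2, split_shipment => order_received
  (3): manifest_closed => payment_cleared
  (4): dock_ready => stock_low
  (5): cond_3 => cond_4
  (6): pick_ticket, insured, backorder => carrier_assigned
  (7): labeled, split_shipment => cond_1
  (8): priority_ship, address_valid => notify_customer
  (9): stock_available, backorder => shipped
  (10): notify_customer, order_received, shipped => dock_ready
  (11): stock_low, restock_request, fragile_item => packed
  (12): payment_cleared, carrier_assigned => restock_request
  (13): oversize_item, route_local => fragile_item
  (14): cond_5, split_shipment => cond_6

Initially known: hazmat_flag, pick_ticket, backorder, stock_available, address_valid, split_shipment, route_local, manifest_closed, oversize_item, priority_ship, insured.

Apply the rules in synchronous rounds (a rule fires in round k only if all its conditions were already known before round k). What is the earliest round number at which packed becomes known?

[1] (1) [hazmat_flag, address_valid => order_received]; (3) [manifest_closed => payment_cleared]; (6) [pick_ticket, insured, backorder => carrier_assigned]; (8) [priority_ship, address_valid => notify_customer]; (9) [stock_available, backorder => shipped]; (13) [oversize_item, route_local => fragile_item]. ⇒ new: order_received, payment_cleared, carrier_assigned, notify_customer, shipped, fragile_item.
[2] (10) [notify_customer, order_received, shipped => dock_ready]; (12) [payment_cleared, carrier_assigned => restock_request]. ⇒ new: dock_ready, restock_request.
[3] (4) [dock_ready => stock_low]. ⇒ new: stock_low.
[4] (11) [stock_low, restock_request, fragile_item => packed]. ⇒ new: packed.
packed first appears in round 4.

4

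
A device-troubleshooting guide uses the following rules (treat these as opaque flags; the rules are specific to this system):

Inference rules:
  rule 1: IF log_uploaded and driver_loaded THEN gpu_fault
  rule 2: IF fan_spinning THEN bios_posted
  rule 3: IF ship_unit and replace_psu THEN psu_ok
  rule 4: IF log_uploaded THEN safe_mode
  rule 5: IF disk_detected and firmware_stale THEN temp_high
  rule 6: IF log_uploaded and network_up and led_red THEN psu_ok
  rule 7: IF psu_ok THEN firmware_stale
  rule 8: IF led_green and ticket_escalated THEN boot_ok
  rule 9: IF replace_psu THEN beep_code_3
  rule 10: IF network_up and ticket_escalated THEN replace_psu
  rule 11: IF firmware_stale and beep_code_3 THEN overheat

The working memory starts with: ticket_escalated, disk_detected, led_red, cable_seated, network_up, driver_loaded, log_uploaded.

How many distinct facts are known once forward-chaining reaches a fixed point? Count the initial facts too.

15

[1] rule 1 [IF log_uploaded and driver_loaded THEN gpu_fault]; rule 4 [IF log_uploaded THEN safe_mode]; rule 6 [IF log_uploaded and network_up and led_red THEN psu_ok]; rule 10 [IF network_up and ticket_escalated THEN replace_psu]. ⇒ new: gpu_fault, safe_mode, psu_ok, replace_psu.
[2] rule 7 [IF psu_ok THEN firmware_stale]; rule 9 [IF replace_psu THEN beep_code_3]. ⇒ new: firmware_stale, beep_code_3.
[3] rule 5 [IF disk_detected and firmware_stale THEN temp_high]; rule 11 [IF firmware_stale and beep_code_3 THEN overheat]. ⇒ new: temp_high, overheat.
Closure: {beep_code_3, cable_seated, disk_detected, driver_loaded, firmware_stale, gpu_fault, led_red, log_uploaded, network_up, overheat, psu_ok, replace_psu, safe_mode, temp_high, ticket_escalated} — 15 facts.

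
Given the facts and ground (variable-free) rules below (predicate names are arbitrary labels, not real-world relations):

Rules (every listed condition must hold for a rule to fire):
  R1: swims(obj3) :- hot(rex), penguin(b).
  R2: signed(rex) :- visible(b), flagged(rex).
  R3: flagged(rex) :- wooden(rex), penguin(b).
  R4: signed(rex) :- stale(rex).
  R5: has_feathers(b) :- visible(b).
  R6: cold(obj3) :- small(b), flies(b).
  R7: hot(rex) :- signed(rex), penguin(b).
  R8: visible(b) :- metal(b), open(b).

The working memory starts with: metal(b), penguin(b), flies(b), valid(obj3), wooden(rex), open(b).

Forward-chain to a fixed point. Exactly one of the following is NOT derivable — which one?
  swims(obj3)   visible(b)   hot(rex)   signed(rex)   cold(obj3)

[1] R3 [flagged(rex) :- wooden(rex), penguin(b).]; R8 [visible(b) :- metal(b), open(b).]. ⇒ new: flagged(rex), visible(b).
[2] R2 [signed(rex) :- visible(b), flagged(rex).]; R5 [has_feathers(b) :- visible(b).]. ⇒ new: signed(rex), has_feathers(b).
[3] R7 [hot(rex) :- signed(rex), penguin(b).]. ⇒ new: hot(rex).
[4] R1 [swims(obj3) :- hot(rex), penguin(b).]. ⇒ new: swims(obj3).
Derived: signed(rex) (round 2), visible(b) (round 1), hot(rex) (round 3), swims(obj3) (round 4). cold(obj3) never appears in any round.

cold(obj3)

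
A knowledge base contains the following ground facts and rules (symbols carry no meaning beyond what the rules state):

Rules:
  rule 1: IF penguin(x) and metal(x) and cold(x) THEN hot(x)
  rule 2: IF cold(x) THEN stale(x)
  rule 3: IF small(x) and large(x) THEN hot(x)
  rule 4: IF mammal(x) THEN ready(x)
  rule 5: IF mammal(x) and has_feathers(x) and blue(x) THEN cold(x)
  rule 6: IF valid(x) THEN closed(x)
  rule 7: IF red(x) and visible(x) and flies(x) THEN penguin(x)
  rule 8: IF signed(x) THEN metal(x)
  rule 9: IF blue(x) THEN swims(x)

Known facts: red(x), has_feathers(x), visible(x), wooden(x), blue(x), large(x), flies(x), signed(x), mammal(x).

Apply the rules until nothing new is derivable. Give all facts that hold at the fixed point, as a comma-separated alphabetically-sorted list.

Round 1 fires rule 4, rule 5, rule 7, rule 8, rule 9, giving ready(x), cold(x), penguin(x), metal(x), swims(x).
Round 2 fires rule 1, rule 2, giving hot(x), stale(x).

blue(x), cold(x), flies(x), has_feathers(x), hot(x), large(x), mammal(x), metal(x), penguin(x), ready(x), red(x), signed(x), stale(x), swims(x), visible(x), wooden(x)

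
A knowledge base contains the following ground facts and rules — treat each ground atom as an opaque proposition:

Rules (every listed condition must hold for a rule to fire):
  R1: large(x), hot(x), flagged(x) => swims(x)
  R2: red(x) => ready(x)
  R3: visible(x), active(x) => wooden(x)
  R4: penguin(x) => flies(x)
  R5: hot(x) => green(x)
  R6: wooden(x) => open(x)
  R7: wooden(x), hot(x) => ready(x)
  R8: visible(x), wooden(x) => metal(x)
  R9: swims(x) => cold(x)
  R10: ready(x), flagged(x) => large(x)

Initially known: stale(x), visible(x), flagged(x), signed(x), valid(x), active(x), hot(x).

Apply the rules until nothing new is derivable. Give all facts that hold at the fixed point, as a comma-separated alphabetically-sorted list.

active(x), cold(x), flagged(x), green(x), hot(x), large(x), metal(x), open(x), ready(x), signed(x), stale(x), swims(x), valid(x), visible(x), wooden(x)

Round 1: R3 [visible(x), active(x) => wooden(x)]; R5 [hot(x) => green(x)]. Adds wooden(x), green(x).
Round 2: R6 [wooden(x) => open(x)]; R7 [wooden(x), hot(x) => ready(x)]; R8 [visible(x), wooden(x) => metal(x)]. Adds open(x), ready(x), metal(x).
Round 3: R10 [ready(x), flagged(x) => large(x)]. Adds large(x).
Round 4: R1 [large(x), hot(x), flagged(x) => swims(x)]. Adds swims(x).
Round 5: R9 [swims(x) => cold(x)]. Adds cold(x).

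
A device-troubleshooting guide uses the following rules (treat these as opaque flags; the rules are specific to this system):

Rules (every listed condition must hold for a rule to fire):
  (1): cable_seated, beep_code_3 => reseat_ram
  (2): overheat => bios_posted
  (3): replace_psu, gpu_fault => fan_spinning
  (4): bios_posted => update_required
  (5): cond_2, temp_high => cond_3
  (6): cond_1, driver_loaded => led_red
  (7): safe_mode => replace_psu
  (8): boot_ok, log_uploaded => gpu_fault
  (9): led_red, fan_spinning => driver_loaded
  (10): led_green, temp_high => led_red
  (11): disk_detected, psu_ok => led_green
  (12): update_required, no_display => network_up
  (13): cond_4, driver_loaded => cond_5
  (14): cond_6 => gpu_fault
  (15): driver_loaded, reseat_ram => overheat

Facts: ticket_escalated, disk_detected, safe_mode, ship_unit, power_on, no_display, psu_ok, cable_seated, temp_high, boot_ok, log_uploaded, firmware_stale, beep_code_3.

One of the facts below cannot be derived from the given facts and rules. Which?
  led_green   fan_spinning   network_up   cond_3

Round 1: (1) [cable_seated, beep_code_3 => reseat_ram]; (7) [safe_mode => replace_psu]; (8) [boot_ok, log_uploaded => gpu_fault]; (11) [disk_detected, psu_ok => led_green]. Adds reseat_ram, replace_psu, gpu_fault, led_green.
Round 2: (3) [replace_psu, gpu_fault => fan_spinning]; (10) [led_green, temp_high => led_red]. Adds fan_spinning, led_red.
Round 3: (9) [led_red, fan_spinning => driver_loaded]. Adds driver_loaded.
Round 4: (15) [driver_loaded, reseat_ram => overheat]. Adds overheat.
Round 5: (2) [overheat => bios_posted]. Adds bios_posted.
Round 6: (4) [bios_posted => update_required]. Adds update_required.
Round 7: (12) [update_required, no_display => network_up]. Adds network_up.
Derived: led_green (round 1), network_up (round 7), fan_spinning (round 2). cond_3 never appears in any round.

cond_3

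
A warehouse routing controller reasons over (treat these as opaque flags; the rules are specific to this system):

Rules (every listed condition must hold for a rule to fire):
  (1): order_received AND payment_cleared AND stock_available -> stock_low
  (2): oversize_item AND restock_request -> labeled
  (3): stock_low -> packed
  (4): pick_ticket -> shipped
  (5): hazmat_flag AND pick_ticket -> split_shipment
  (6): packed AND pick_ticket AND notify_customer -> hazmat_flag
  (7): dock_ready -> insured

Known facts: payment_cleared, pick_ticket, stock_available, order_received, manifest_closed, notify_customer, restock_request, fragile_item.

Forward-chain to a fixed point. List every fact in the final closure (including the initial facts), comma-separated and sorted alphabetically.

Round 1 — (1), (4), derive stock_low, shipped.
Round 2 — (3), derive packed.
Round 3 — (6), derive hazmat_flag.
Round 4 — (5), derive split_shipment.

fragile_item, hazmat_flag, manifest_closed, notify_customer, order_received, packed, payment_cleared, pick_ticket, restock_request, shipped, split_shipment, stock_available, stock_low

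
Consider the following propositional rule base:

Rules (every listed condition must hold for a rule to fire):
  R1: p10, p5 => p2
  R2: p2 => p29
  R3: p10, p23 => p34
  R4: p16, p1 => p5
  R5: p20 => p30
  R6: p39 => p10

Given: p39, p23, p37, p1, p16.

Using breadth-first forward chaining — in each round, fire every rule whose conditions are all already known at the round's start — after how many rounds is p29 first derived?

Round 1 — R4, R6, derive p5, p10.
Round 2 — R1, R3, derive p2, p34.
Round 3 — R2, derive p29.
p29 first appears in round 3.

3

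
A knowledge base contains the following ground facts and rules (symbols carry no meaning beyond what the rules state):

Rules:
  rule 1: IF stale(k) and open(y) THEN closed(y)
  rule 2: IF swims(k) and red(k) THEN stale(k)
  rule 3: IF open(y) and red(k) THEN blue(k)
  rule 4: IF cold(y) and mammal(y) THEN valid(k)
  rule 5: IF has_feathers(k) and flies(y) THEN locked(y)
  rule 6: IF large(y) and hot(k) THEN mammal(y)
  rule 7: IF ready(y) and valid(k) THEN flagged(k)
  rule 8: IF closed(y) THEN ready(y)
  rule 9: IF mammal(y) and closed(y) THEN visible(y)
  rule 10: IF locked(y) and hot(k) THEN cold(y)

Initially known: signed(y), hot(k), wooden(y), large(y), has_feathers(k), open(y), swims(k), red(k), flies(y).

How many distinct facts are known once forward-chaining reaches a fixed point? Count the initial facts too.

19

Round 1 — rule 2, rule 3, rule 5, rule 6, derive stale(k), blue(k), locked(y), mammal(y).
Round 2 — rule 1, rule 10, derive closed(y), cold(y).
Round 3 — rule 4, rule 8, rule 9, derive valid(k), ready(y), visible(y).
Round 4 — rule 7, derive flagged(k).
Closure: {blue(k), closed(y), cold(y), flagged(k), flies(y), has_feathers(k), hot(k), large(y), locked(y), mammal(y), open(y), ready(y), red(k), signed(y), stale(k), swims(k), valid(k), visible(y), wooden(y)} — 19 facts.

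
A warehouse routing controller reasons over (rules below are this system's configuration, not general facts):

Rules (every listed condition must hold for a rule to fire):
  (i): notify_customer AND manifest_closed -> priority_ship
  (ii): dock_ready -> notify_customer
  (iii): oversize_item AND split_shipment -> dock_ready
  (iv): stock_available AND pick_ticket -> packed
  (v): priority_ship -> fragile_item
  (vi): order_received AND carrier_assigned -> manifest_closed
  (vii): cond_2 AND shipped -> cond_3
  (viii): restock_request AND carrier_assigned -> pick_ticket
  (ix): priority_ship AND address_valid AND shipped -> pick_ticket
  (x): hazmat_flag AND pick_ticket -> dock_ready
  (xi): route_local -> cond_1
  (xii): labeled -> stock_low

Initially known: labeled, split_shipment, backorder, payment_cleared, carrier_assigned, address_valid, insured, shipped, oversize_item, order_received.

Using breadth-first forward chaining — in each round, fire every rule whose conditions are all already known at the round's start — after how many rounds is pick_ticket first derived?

4

Round 1 — (iii), (vi), (xii), derive dock_ready, manifest_closed, stock_low.
Round 2 — (ii), derive notify_customer.
Round 3 — (i), derive priority_ship.
Round 4 — (v), (ix), derive fragile_item, pick_ticket.
pick_ticket first appears in round 4.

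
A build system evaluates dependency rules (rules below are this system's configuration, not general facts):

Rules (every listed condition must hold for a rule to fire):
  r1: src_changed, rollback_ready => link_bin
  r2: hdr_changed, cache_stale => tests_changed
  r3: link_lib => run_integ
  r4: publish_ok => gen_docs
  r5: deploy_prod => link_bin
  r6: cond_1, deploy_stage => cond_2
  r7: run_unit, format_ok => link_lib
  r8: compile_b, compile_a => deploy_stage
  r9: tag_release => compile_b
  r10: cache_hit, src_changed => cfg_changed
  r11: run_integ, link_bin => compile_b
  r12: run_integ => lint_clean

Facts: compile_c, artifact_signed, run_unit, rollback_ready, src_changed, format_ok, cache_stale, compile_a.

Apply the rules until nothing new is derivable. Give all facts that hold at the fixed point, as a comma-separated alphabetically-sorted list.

Round 1: r1 [src_changed, rollback_ready => link_bin]; r7 [run_unit, format_ok => link_lib]. Adds link_bin, link_lib.
Round 2: r3 [link_lib => run_integ]. Adds run_integ.
Round 3: r11 [run_integ, link_bin => compile_b]; r12 [run_integ => lint_clean]. Adds compile_b, lint_clean.
Round 4: r8 [compile_b, compile_a => deploy_stage]. Adds deploy_stage.

artifact_signed, cache_stale, compile_a, compile_b, compile_c, deploy_stage, format_ok, link_bin, link_lib, lint_clean, rollback_ready, run_integ, run_unit, src_changed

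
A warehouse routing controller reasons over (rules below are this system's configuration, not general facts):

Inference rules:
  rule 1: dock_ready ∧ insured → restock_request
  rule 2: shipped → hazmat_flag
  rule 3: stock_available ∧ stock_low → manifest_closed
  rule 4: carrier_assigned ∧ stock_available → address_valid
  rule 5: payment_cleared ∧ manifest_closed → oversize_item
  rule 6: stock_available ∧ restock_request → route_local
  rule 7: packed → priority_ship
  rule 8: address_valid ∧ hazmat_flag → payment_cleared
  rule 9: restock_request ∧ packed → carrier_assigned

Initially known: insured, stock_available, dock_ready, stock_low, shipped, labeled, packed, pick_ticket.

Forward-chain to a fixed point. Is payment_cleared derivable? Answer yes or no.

yes

Round 1 fires rule 1, rule 2, rule 3, rule 7, giving restock_request, hazmat_flag, manifest_closed, priority_ship.
Round 2 fires rule 6, rule 9, giving route_local, carrier_assigned.
Round 3 fires rule 4, giving address_valid.
Round 4 fires rule 8, giving payment_cleared.
Round 5 fires rule 5, giving oversize_item.
payment_cleared appears in round 4, so it is derivable.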